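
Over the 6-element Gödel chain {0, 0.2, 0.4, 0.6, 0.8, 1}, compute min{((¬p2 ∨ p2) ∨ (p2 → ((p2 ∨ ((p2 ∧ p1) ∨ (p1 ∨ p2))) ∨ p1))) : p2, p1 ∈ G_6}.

Every assignment gives 1. For instance at p2 = 0, p1 = 0:
  ¬p2: Gödel ¬ of 0 = 1 (operand is 0)
  (¬p2 ∨ p2) = max(1, 0) = 1
  (p2 ∧ p1) = min(0, 0) = 0
  (p1 ∨ p2) = max(0, 0) = 0
  ((p2 ∧ p1) ∨ (p1 ∨ p2)) = max(0, 0) = 0
  (p2 ∨ ((p2 ∧ p1) ∨ (p1 ∨ p2))) = max(0, 0) = 0
  ((p2 ∨ ((p2 ∧ p1) ∨ (p1 ∨ p2))) ∨ p1) = max(0, 0) = 0
  (p2 → ((p2 ∨ ((p2 ∧ p1) ∨ (p1 ∨ p2))) ∨ p1)): 0 ≤ 0, so result = 1
  ((¬p2 ∨ p2) ∨ (p2 → ((p2 ∨ ((p2 ∧ p1) ∨ (p1 ∨ p2))) ∨ p1))) = max(1, 1) = 1
All 36 assignments give value 1 — the formula is a G_6-tautology.

1.00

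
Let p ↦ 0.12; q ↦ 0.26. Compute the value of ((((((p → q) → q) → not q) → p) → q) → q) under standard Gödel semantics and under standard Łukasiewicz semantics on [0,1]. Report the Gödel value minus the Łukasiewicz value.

0.74

Gödel evaluation:
  (p → q): 0.12 ≤ 0.26, so result = 1
  ((p → q) → q): 1 > 0.26, so result = 0.26
  not q: Gödel ¬ of 0.26 = 0 (operand ≠ 0)
  (((p → q) → q) → not q): 0.26 > 0, so result = 0
  ((((p → q) → q) → not q) → p): 0 ≤ 0.12, so result = 1
  (((((p → q) → q) → not q) → p) → q): 1 > 0.26, so result = 0.26
  ((((((p → q) → q) → not q) → p) → q) → q): 0.26 ≤ 0.26, so result = 1
  Gödel value = 1
Łukasiewicz evaluation:
  (p → q): min(1, 1 − 0.12 + 0.26) = 1
  ((p → q) → q): min(1, 1 − 1 + 0.26) = 0.26
  not q: Łukasiewicz ¬ gives 1 − 0.26 = 0.74
  (((p → q) → q) → not q): min(1, 1 − 0.26 + 0.74) = 1
  ((((p → q) → q) → not q) → p): min(1, 1 − 1 + 0.12) = 0.12
  (((((p → q) → q) → not q) → p) → q): min(1, 1 − 0.12 + 0.26) = 1
  ((((((p → q) → q) → not q) → p) → q) → q): min(1, 1 − 1 + 0.26) = 0.26
  Łukasiewicz value = 0.26
Difference: 1 − 0.26 = 0.74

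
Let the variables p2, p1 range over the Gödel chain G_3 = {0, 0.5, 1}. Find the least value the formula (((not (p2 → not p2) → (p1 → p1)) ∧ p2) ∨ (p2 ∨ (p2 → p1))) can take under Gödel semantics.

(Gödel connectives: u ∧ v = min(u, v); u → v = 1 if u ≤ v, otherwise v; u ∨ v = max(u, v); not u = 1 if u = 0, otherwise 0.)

0.50

The minimum is attained at p2 = 0.5, p1 = 0:
  not p2: Gödel ¬ of 0.5 = 0 (operand ≠ 0)
  (p2 → not p2): 0.5 > 0, so result = 0
  not (p2 → not p2): Gödel ¬ of 0 = 1 (operand is 0)
  (p1 → p1): 0 ≤ 0, so result = 1
  (not (p2 → not p2) → (p1 → p1)): 1 ≤ 1, so result = 1
  ((not (p2 → not p2) → (p1 → p1)) ∧ p2) = min(1, 0.5) = 0.5
  (p2 → p1): 0.5 > 0, so result = 0
  (p2 ∨ (p2 → p1)) = max(0.5, 0) = 0.5
  (((not (p2 → not p2) → (p1 → p1)) ∧ p2) ∨ (p2 ∨ (p2 → p1))) = max(0.5, 0.5) = 0.5
Checking all 9 assignments confirms none give a value below 0.50.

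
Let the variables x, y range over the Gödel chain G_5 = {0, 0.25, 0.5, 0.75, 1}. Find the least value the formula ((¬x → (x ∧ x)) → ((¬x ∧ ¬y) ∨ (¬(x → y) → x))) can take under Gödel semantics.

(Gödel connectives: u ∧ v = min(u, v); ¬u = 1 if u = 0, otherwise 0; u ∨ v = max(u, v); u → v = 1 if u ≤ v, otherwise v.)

0.25

The minimum is attained at x = 0.25, y = 0:
  ¬x: Gödel ¬ of 0.25 = 0 (operand ≠ 0)
  (x ∧ x) = min(0.25, 0.25) = 0.25
  (¬x → (x ∧ x)): 0 ≤ 0.25, so result = 1
  ¬x: Gödel ¬ of 0.25 = 0 (operand ≠ 0)
  ¬y: Gödel ¬ of 0 = 1 (operand is 0)
  (¬x ∧ ¬y) = min(0, 1) = 0
  (x → y): 0.25 > 0, so result = 0
  ¬(x → y): Gödel ¬ of 0 = 1 (operand is 0)
  (¬(x → y) → x): 1 > 0.25, so result = 0.25
  ((¬x ∧ ¬y) ∨ (¬(x → y) → x)) = max(0, 0.25) = 0.25
  ((¬x → (x ∧ x)) → ((¬x ∧ ¬y) ∨ (¬(x → y) → x))): 1 > 0.25, so result = 0.25
Checking all 25 assignments confirms none give a value below 0.25.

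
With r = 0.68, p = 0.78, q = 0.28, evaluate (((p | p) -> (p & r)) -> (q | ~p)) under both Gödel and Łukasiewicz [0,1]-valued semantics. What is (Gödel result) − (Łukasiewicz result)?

Gödel evaluation:
  (p | p) = max(0.78, 0.78) = 0.78
  (p & r) = min(0.78, 0.68) = 0.68
  ((p | p) -> (p & r)): 0.78 > 0.68, so result = 0.68
  ~p: Gödel ¬ of 0.78 = 0 (operand ≠ 0)
  (q | ~p) = max(0.28, 0) = 0.28
  (((p | p) -> (p & r)) -> (q | ~p)): 0.68 > 0.28, so result = 0.28
  Gödel value = 0.28
Łukasiewicz evaluation:
  (p | p) = max(0.78, 0.78) = 0.78
  (p & r) = min(0.78, 0.68) = 0.68
  ((p | p) -> (p & r)): min(1, 1 − 0.78 + 0.68) = 0.9
  ~p: Łukasiewicz ¬ gives 1 − 0.78 = 0.22
  (q | ~p) = max(0.28, 0.22) = 0.28
  (((p | p) -> (p & r)) -> (q | ~p)): min(1, 1 − 0.9 + 0.28) = 0.38
  Łukasiewicz value = 0.38
Difference: 0.28 − 0.38 = -0.10

-0.10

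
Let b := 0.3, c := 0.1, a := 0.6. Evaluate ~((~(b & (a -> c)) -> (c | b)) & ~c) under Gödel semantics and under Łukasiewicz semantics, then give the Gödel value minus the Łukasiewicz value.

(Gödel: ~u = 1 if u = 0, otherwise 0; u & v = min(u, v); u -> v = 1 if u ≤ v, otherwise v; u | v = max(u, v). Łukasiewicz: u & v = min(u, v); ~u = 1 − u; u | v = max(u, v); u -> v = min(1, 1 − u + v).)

Gödel evaluation:
  (a -> c): 0.6 > 0.1, so result = 0.1
  (b & (a -> c)) = min(0.3, 0.1) = 0.1
  ~(b & (a -> c)): Gödel ¬ of 0.1 = 0 (operand ≠ 0)
  (c | b) = max(0.1, 0.3) = 0.3
  (~(b & (a -> c)) -> (c | b)): 0 ≤ 0.3, so result = 1
  ~c: Gödel ¬ of 0.1 = 0 (operand ≠ 0)
  ((~(b & (a -> c)) -> (c | b)) & ~c) = min(1, 0) = 0
  ~((~(b & (a -> c)) -> (c | b)) & ~c): Gödel ¬ of 0 = 1 (operand is 0)
  Gödel value = 1
Łukasiewicz evaluation:
  (a -> c): min(1, 1 − 0.6 + 0.1) = 0.5
  (b & (a -> c)) = min(0.3, 0.5) = 0.3
  ~(b & (a -> c)): Łukasiewicz ¬ gives 1 − 0.3 = 0.7
  (c | b) = max(0.1, 0.3) = 0.3
  (~(b & (a -> c)) -> (c | b)): min(1, 1 − 0.7 + 0.3) = 0.6
  ~c: Łukasiewicz ¬ gives 1 − 0.1 = 0.9
  ((~(b & (a -> c)) -> (c | b)) & ~c) = min(0.6, 0.9) = 0.6
  ~((~(b & (a -> c)) -> (c | b)) & ~c): Łukasiewicz ¬ gives 1 − 0.6 = 0.4
  Łukasiewicz value = 0.4
Difference: 1 − 0.4 = 0.60

0.60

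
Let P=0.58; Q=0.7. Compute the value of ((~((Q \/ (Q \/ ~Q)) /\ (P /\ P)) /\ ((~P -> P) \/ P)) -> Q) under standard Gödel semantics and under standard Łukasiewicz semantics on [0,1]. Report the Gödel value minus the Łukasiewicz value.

0.00

Gödel evaluation:
  ~Q: Gödel ¬ of 0.7 = 0 (operand ≠ 0)
  (Q \/ ~Q) = max(0.7, 0) = 0.7
  (Q \/ (Q \/ ~Q)) = max(0.7, 0.7) = 0.7
  (P /\ P) = min(0.58, 0.58) = 0.58
  ((Q \/ (Q \/ ~Q)) /\ (P /\ P)) = min(0.7, 0.58) = 0.58
  ~((Q \/ (Q \/ ~Q)) /\ (P /\ P)): Gödel ¬ of 0.58 = 0 (operand ≠ 0)
  ~P: Gödel ¬ of 0.58 = 0 (operand ≠ 0)
  (~P -> P): 0 ≤ 0.58, so result = 1
  ((~P -> P) \/ P) = max(1, 0.58) = 1
  (~((Q \/ (Q \/ ~Q)) /\ (P /\ P)) /\ ((~P -> P) \/ P)) = min(0, 1) = 0
  ((~((Q \/ (Q \/ ~Q)) /\ (P /\ P)) /\ ((~P -> P) \/ P)) -> Q): 0 ≤ 0.7, so result = 1
  Gödel value = 1
Łukasiewicz evaluation:
  ~Q: Łukasiewicz ¬ gives 1 − 0.7 = 0.3
  (Q \/ ~Q) = max(0.7, 0.3) = 0.7
  (Q \/ (Q \/ ~Q)) = max(0.7, 0.7) = 0.7
  (P /\ P) = min(0.58, 0.58) = 0.58
  ((Q \/ (Q \/ ~Q)) /\ (P /\ P)) = min(0.7, 0.58) = 0.58
  ~((Q \/ (Q \/ ~Q)) /\ (P /\ P)): Łukasiewicz ¬ gives 1 − 0.58 = 0.42
  ~P: Łukasiewicz ¬ gives 1 − 0.58 = 0.42
  (~P -> P): min(1, 1 − 0.42 + 0.58) = 1
  ((~P -> P) \/ P) = max(1, 0.58) = 1
  (~((Q \/ (Q \/ ~Q)) /\ (P /\ P)) /\ ((~P -> P) \/ P)) = min(0.42, 1) = 0.42
  ((~((Q \/ (Q \/ ~Q)) /\ (P /\ P)) /\ ((~P -> P) \/ P)) -> Q): min(1, 1 − 0.42 + 0.7) = 1
  Łukasiewicz value = 1
Difference: 1 − 1 = 0.00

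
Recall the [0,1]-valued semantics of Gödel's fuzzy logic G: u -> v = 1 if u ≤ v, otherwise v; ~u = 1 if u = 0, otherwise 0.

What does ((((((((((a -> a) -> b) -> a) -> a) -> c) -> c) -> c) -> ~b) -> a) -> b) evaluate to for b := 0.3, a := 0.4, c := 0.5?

0.30

(a -> a): 0.4 ≤ 0.4, so result = 1
((a -> a) -> b): 1 > 0.3, so result = 0.3
(((a -> a) -> b) -> a): 0.3 ≤ 0.4, so result = 1
((((a -> a) -> b) -> a) -> a): 1 > 0.4, so result = 0.4
(((((a -> a) -> b) -> a) -> a) -> c): 0.4 ≤ 0.5, so result = 1
((((((a -> a) -> b) -> a) -> a) -> c) -> c): 1 > 0.5, so result = 0.5
(((((((a -> a) -> b) -> a) -> a) -> c) -> c) -> c): 0.5 ≤ 0.5, so result = 1
~b: Gödel ¬ of 0.3 = 0 (operand ≠ 0)
((((((((a -> a) -> b) -> a) -> a) -> c) -> c) -> c) -> ~b): 1 > 0, so result = 0
(((((((((a -> a) -> b) -> a) -> a) -> c) -> c) -> c) -> ~b) -> a): 0 ≤ 0.4, so result = 1
((((((((((a -> a) -> b) -> a) -> a) -> c) -> c) -> c) -> ~b) -> a) -> b): 1 > 0.3, so result = 0.3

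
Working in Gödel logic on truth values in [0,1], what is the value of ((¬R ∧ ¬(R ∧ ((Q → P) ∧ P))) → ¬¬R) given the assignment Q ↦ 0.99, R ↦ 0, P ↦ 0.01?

¬R: Gödel ¬ of 0 = 1 (operand is 0)
(Q → P): 0.99 > 0.01, so result = 0.01
((Q → P) ∧ P) = min(0.01, 0.01) = 0.01
(R ∧ ((Q → P) ∧ P)) = min(0, 0.01) = 0
¬(R ∧ ((Q → P) ∧ P)): Gödel ¬ of 0 = 1 (operand is 0)
(¬R ∧ ¬(R ∧ ((Q → P) ∧ P))) = min(1, 1) = 1
¬R: Gödel ¬ of 0 = 1 (operand is 0)
¬¬R: Gödel ¬ of 1 = 0 (operand ≠ 0)
((¬R ∧ ¬(R ∧ ((Q → P) ∧ P))) → ¬¬R): 1 > 0, so result = 0

0.00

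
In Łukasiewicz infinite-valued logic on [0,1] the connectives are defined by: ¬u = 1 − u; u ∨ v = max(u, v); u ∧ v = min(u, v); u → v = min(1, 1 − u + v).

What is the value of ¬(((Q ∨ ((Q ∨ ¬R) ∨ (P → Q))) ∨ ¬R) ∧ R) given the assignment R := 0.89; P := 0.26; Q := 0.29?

¬R: Łukasiewicz ¬ gives 1 − 0.89 = 0.11
(Q ∨ ¬R) = max(0.29, 0.11) = 0.29
(P → Q): min(1, 1 − 0.26 + 0.29) = 1
((Q ∨ ¬R) ∨ (P → Q)) = max(0.29, 1) = 1
(Q ∨ ((Q ∨ ¬R) ∨ (P → Q))) = max(0.29, 1) = 1
¬R: Łukasiewicz ¬ gives 1 − 0.89 = 0.11
((Q ∨ ((Q ∨ ¬R) ∨ (P → Q))) ∨ ¬R) = max(1, 0.11) = 1
(((Q ∨ ((Q ∨ ¬R) ∨ (P → Q))) ∨ ¬R) ∧ R) = min(1, 0.89) = 0.89
¬(((Q ∨ ((Q ∨ ¬R) ∨ (P → Q))) ∨ ¬R) ∧ R): Łukasiewicz ¬ gives 1 − 0.89 = 0.11

0.11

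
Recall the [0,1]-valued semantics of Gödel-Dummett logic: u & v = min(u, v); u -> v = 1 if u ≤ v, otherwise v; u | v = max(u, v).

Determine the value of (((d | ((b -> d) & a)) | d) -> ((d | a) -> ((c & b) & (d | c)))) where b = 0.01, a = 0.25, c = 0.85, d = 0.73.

0.01

(b -> d): 0.01 ≤ 0.73, so result = 1
((b -> d) & a) = min(1, 0.25) = 0.25
(d | ((b -> d) & a)) = max(0.73, 0.25) = 0.73
((d | ((b -> d) & a)) | d) = max(0.73, 0.73) = 0.73
(d | a) = max(0.73, 0.25) = 0.73
(c & b) = min(0.85, 0.01) = 0.01
(d | c) = max(0.73, 0.85) = 0.85
((c & b) & (d | c)) = min(0.01, 0.85) = 0.01
((d | a) -> ((c & b) & (d | c))): 0.73 > 0.01, so result = 0.01
(((d | ((b -> d) & a)) | d) -> ((d | a) -> ((c & b) & (d | c)))): 0.73 > 0.01, so result = 0.01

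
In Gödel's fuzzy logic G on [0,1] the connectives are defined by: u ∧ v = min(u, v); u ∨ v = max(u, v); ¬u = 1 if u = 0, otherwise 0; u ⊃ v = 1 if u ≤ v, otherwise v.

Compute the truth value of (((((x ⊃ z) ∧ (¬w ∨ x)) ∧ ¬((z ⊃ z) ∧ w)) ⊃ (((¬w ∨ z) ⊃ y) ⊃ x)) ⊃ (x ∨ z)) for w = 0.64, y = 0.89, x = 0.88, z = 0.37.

(x ⊃ z): 0.88 > 0.37, so result = 0.37
¬w: Gödel ¬ of 0.64 = 0 (operand ≠ 0)
(¬w ∨ x) = max(0, 0.88) = 0.88
((x ⊃ z) ∧ (¬w ∨ x)) = min(0.37, 0.88) = 0.37
(z ⊃ z): 0.37 ≤ 0.37, so result = 1
((z ⊃ z) ∧ w) = min(1, 0.64) = 0.64
¬((z ⊃ z) ∧ w): Gödel ¬ of 0.64 = 0 (operand ≠ 0)
(((x ⊃ z) ∧ (¬w ∨ x)) ∧ ¬((z ⊃ z) ∧ w)) = min(0.37, 0) = 0
¬w: Gödel ¬ of 0.64 = 0 (operand ≠ 0)
(¬w ∨ z) = max(0, 0.37) = 0.37
((¬w ∨ z) ⊃ y): 0.37 ≤ 0.89, so result = 1
(((¬w ∨ z) ⊃ y) ⊃ x): 1 > 0.88, so result = 0.88
((((x ⊃ z) ∧ (¬w ∨ x)) ∧ ¬((z ⊃ z) ∧ w)) ⊃ (((¬w ∨ z) ⊃ y) ⊃ x)): 0 ≤ 0.88, so result = 1
(x ∨ z) = max(0.88, 0.37) = 0.88
(((((x ⊃ z) ∧ (¬w ∨ x)) ∧ ¬((z ⊃ z) ∧ w)) ⊃ (((¬w ∨ z) ⊃ y) ⊃ x)) ⊃ (x ∨ z)): 1 > 0.88, so result = 0.88

0.88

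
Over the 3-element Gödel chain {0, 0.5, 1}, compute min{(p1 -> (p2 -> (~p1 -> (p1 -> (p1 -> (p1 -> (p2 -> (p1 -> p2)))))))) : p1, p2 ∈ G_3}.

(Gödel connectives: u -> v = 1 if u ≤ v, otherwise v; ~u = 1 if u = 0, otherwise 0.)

1.00

Every assignment gives 1. For instance at p1 = 0, p2 = 0:
  ~p1: Gödel ¬ of 0 = 1 (operand is 0)
  (p1 -> p2): 0 ≤ 0, so result = 1
  (p2 -> (p1 -> p2)): 0 ≤ 1, so result = 1
  (p1 -> (p2 -> (p1 -> p2))): 0 ≤ 1, so result = 1
  (p1 -> (p1 -> (p2 -> (p1 -> p2)))): 0 ≤ 1, so result = 1
  (p1 -> (p1 -> (p1 -> (p2 -> (p1 -> p2))))): 0 ≤ 1, so result = 1
  (~p1 -> (p1 -> (p1 -> (p1 -> (p2 -> (p1 -> p2)))))): 1 ≤ 1, so result = 1
  (p2 -> (~p1 -> (p1 -> (p1 -> (p1 -> (p2 -> (p1 -> p2))))))): 0 ≤ 1, so result = 1
  (p1 -> (p2 -> (~p1 -> (p1 -> (p1 -> (p1 -> (p2 -> (p1 -> p2)))))))): 0 ≤ 1, so result = 1
All 9 assignments give value 1 — the formula is a G_3-tautology.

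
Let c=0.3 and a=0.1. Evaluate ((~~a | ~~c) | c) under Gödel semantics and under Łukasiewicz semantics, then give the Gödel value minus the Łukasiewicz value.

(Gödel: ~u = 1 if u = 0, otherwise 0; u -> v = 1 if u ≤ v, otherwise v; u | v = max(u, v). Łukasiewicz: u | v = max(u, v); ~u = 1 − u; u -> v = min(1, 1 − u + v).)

0.70

Gödel evaluation:
  ~a: Gödel ¬ of 0.1 = 0 (operand ≠ 0)
  ~~a: Gödel ¬ of 0 = 1 (operand is 0)
  ~c: Gödel ¬ of 0.3 = 0 (operand ≠ 0)
  ~~c: Gödel ¬ of 0 = 1 (operand is 0)
  (~~a | ~~c) = max(1, 1) = 1
  ((~~a | ~~c) | c) = max(1, 0.3) = 1
  Gödel value = 1
Łukasiewicz evaluation:
  ~a: Łukasiewicz ¬ gives 1 − 0.1 = 0.9
  ~~a: Łukasiewicz ¬ gives 1 − 0.9 = 0.1
  ~c: Łukasiewicz ¬ gives 1 − 0.3 = 0.7
  ~~c: Łukasiewicz ¬ gives 1 − 0.7 = 0.3
  (~~a | ~~c) = max(0.1, 0.3) = 0.3
  ((~~a | ~~c) | c) = max(0.3, 0.3) = 0.3
  Łukasiewicz value = 0.3
Difference: 1 − 0.3 = 0.70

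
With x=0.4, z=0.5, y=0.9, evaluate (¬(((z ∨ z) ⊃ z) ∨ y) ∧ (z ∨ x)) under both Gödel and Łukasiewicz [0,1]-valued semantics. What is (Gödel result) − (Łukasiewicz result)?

0.00

Gödel evaluation:
  (z ∨ z) = max(0.5, 0.5) = 0.5
  ((z ∨ z) ⊃ z): 0.5 ≤ 0.5, so result = 1
  (((z ∨ z) ⊃ z) ∨ y) = max(1, 0.9) = 1
  ¬(((z ∨ z) ⊃ z) ∨ y): Gödel ¬ of 1 = 0 (operand ≠ 0)
  (z ∨ x) = max(0.5, 0.4) = 0.5
  (¬(((z ∨ z) ⊃ z) ∨ y) ∧ (z ∨ x)) = min(0, 0.5) = 0
  Gödel value = 0
Łukasiewicz evaluation:
  (z ∨ z) = max(0.5, 0.5) = 0.5
  ((z ∨ z) ⊃ z): min(1, 1 − 0.5 + 0.5) = 1
  (((z ∨ z) ⊃ z) ∨ y) = max(1, 0.9) = 1
  ¬(((z ∨ z) ⊃ z) ∨ y): Łukasiewicz ¬ gives 1 − 1 = 0
  (z ∨ x) = max(0.5, 0.4) = 0.5
  (¬(((z ∨ z) ⊃ z) ∨ y) ∧ (z ∨ x)) = min(0, 0.5) = 0
  Łukasiewicz value = 0
Difference: 0 − 0 = 0.00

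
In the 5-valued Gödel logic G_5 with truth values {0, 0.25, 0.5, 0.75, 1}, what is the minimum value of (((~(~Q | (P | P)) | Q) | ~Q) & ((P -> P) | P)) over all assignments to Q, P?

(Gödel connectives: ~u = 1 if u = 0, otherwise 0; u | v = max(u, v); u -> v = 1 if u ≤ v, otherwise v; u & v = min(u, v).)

0.25

The minimum is attained at Q = 0.25, P = 0.25:
  ~Q: Gödel ¬ of 0.25 = 0 (operand ≠ 0)
  (P | P) = max(0.25, 0.25) = 0.25
  (~Q | (P | P)) = max(0, 0.25) = 0.25
  ~(~Q | (P | P)): Gödel ¬ of 0.25 = 0 (operand ≠ 0)
  (~(~Q | (P | P)) | Q) = max(0, 0.25) = 0.25
  ~Q: Gödel ¬ of 0.25 = 0 (operand ≠ 0)
  ((~(~Q | (P | P)) | Q) | ~Q) = max(0.25, 0) = 0.25
  (P -> P): 0.25 ≤ 0.25, so result = 1
  ((P -> P) | P) = max(1, 0.25) = 1
  (((~(~Q | (P | P)) | Q) | ~Q) & ((P -> P) | P)) = min(0.25, 1) = 0.25
Checking all 25 assignments confirms none give a value below 0.25.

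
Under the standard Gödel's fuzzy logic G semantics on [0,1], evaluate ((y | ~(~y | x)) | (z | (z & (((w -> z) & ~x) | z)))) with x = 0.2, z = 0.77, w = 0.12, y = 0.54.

~y: Gödel ¬ of 0.54 = 0 (operand ≠ 0)
(~y | x) = max(0, 0.2) = 0.2
~(~y | x): Gödel ¬ of 0.2 = 0 (operand ≠ 0)
(y | ~(~y | x)) = max(0.54, 0) = 0.54
(w -> z): 0.12 ≤ 0.77, so result = 1
~x: Gödel ¬ of 0.2 = 0 (operand ≠ 0)
((w -> z) & ~x) = min(1, 0) = 0
(((w -> z) & ~x) | z) = max(0, 0.77) = 0.77
(z & (((w -> z) & ~x) | z)) = min(0.77, 0.77) = 0.77
(z | (z & (((w -> z) & ~x) | z))) = max(0.77, 0.77) = 0.77
((y | ~(~y | x)) | (z | (z & (((w -> z) & ~x) | z)))) = max(0.54, 0.77) = 0.77

0.77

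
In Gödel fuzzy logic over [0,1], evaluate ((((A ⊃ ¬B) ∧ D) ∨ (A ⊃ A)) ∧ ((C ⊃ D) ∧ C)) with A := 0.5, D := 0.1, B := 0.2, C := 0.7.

¬B: Gödel ¬ of 0.2 = 0 (operand ≠ 0)
(A ⊃ ¬B): 0.5 > 0, so result = 0
((A ⊃ ¬B) ∧ D) = min(0, 0.1) = 0
(A ⊃ A): 0.5 ≤ 0.5, so result = 1
(((A ⊃ ¬B) ∧ D) ∨ (A ⊃ A)) = max(0, 1) = 1
(C ⊃ D): 0.7 > 0.1, so result = 0.1
((C ⊃ D) ∧ C) = min(0.1, 0.7) = 0.1
((((A ⊃ ¬B) ∧ D) ∨ (A ⊃ A)) ∧ ((C ⊃ D) ∧ C)) = min(1, 0.1) = 0.1

0.10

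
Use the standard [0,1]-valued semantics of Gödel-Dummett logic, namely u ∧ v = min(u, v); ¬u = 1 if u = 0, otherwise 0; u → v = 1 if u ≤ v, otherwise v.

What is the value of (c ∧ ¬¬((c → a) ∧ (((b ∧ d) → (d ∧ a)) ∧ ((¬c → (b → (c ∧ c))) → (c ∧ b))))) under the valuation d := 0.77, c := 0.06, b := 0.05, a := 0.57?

0.06

(c → a): 0.06 ≤ 0.57, so result = 1
(b ∧ d) = min(0.05, 0.77) = 0.05
(d ∧ a) = min(0.77, 0.57) = 0.57
((b ∧ d) → (d ∧ a)): 0.05 ≤ 0.57, so result = 1
¬c: Gödel ¬ of 0.06 = 0 (operand ≠ 0)
(c ∧ c) = min(0.06, 0.06) = 0.06
(b → (c ∧ c)): 0.05 ≤ 0.06, so result = 1
(¬c → (b → (c ∧ c))): 0 ≤ 1, so result = 1
(c ∧ b) = min(0.06, 0.05) = 0.05
((¬c → (b → (c ∧ c))) → (c ∧ b)): 1 > 0.05, so result = 0.05
(((b ∧ d) → (d ∧ a)) ∧ ((¬c → (b → (c ∧ c))) → (c ∧ b))) = min(1, 0.05) = 0.05
((c → a) ∧ (((b ∧ d) → (d ∧ a)) ∧ ((¬c → (b → (c ∧ c))) → (c ∧ b)))) = min(1, 0.05) = 0.05
¬((c → a) ∧ (((b ∧ d) → (d ∧ a)) ∧ ((¬c → (b → (c ∧ c))) → (c ∧ b)))): Gödel ¬ of 0.05 = 0 (operand ≠ 0)
¬¬((c → a) ∧ (((b ∧ d) → (d ∧ a)) ∧ ((¬c → (b → (c ∧ c))) → (c ∧ b)))): Gödel ¬ of 0 = 1 (operand is 0)
(c ∧ ¬¬((c → a) ∧ (((b ∧ d) → (d ∧ a)) ∧ ((¬c → (b → (c ∧ c))) → (c ∧ b))))) = min(0.06, 1) = 0.06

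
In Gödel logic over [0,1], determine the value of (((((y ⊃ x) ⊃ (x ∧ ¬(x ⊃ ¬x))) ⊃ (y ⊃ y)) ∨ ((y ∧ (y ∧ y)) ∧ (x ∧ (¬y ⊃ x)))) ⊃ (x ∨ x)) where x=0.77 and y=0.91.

0.77

(y ⊃ x): 0.91 > 0.77, so result = 0.77
¬x: Gödel ¬ of 0.77 = 0 (operand ≠ 0)
(x ⊃ ¬x): 0.77 > 0, so result = 0
¬(x ⊃ ¬x): Gödel ¬ of 0 = 1 (operand is 0)
(x ∧ ¬(x ⊃ ¬x)) = min(0.77, 1) = 0.77
((y ⊃ x) ⊃ (x ∧ ¬(x ⊃ ¬x))): 0.77 ≤ 0.77, so result = 1
(y ⊃ y): 0.91 ≤ 0.91, so result = 1
(((y ⊃ x) ⊃ (x ∧ ¬(x ⊃ ¬x))) ⊃ (y ⊃ y)): 1 ≤ 1, so result = 1
(y ∧ y) = min(0.91, 0.91) = 0.91
(y ∧ (y ∧ y)) = min(0.91, 0.91) = 0.91
¬y: Gödel ¬ of 0.91 = 0 (operand ≠ 0)
(¬y ⊃ x): 0 ≤ 0.77, so result = 1
(x ∧ (¬y ⊃ x)) = min(0.77, 1) = 0.77
((y ∧ (y ∧ y)) ∧ (x ∧ (¬y ⊃ x))) = min(0.91, 0.77) = 0.77
((((y ⊃ x) ⊃ (x ∧ ¬(x ⊃ ¬x))) ⊃ (y ⊃ y)) ∨ ((y ∧ (y ∧ y)) ∧ (x ∧ (¬y ⊃ x)))) = max(1, 0.77) = 1
(x ∨ x) = max(0.77, 0.77) = 0.77
(((((y ⊃ x) ⊃ (x ∧ ¬(x ⊃ ¬x))) ⊃ (y ⊃ y)) ∨ ((y ∧ (y ∧ y)) ∧ (x ∧ (¬y ⊃ x)))) ⊃ (x ∨ x)): 1 > 0.77, so result = 0.77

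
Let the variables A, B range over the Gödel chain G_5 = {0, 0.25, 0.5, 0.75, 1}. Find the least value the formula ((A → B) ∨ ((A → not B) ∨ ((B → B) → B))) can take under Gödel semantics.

0.25

The minimum is attained at A = 0.5, B = 0.25:
  (A → B): 0.5 > 0.25, so result = 0.25
  not B: Gödel ¬ of 0.25 = 0 (operand ≠ 0)
  (A → not B): 0.5 > 0, so result = 0
  (B → B): 0.25 ≤ 0.25, so result = 1
  ((B → B) → B): 1 > 0.25, so result = 0.25
  ((A → not B) ∨ ((B → B) → B)) = max(0, 0.25) = 0.25
  ((A → B) ∨ ((A → not B) ∨ ((B → B) → B))) = max(0.25, 0.25) = 0.25
Checking all 25 assignments confirms none give a value below 0.25.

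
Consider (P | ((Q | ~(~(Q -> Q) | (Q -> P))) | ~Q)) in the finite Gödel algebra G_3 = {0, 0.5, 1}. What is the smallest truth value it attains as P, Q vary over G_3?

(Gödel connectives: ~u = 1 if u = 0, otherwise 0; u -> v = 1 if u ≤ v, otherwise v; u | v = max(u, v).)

The minimum is attained at P = 0.5, Q = 0.5:
  (Q -> Q): 0.5 ≤ 0.5, so result = 1
  ~(Q -> Q): Gödel ¬ of 1 = 0 (operand ≠ 0)
  (Q -> P): 0.5 ≤ 0.5, so result = 1
  (~(Q -> Q) | (Q -> P)) = max(0, 1) = 1
  ~(~(Q -> Q) | (Q -> P)): Gödel ¬ of 1 = 0 (operand ≠ 0)
  (Q | ~(~(Q -> Q) | (Q -> P))) = max(0.5, 0) = 0.5
  ~Q: Gödel ¬ of 0.5 = 0 (operand ≠ 0)
  ((Q | ~(~(Q -> Q) | (Q -> P))) | ~Q) = max(0.5, 0) = 0.5
  (P | ((Q | ~(~(Q -> Q) | (Q -> P))) | ~Q)) = max(0.5, 0.5) = 0.5
Checking all 9 assignments confirms none give a value below 0.50.

0.50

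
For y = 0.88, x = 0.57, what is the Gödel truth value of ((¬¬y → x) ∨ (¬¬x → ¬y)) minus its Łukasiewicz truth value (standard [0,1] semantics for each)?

-0.12

Gödel evaluation:
  ¬y: Gödel ¬ of 0.88 = 0 (operand ≠ 0)
  ¬¬y: Gödel ¬ of 0 = 1 (operand is 0)
  (¬¬y → x): 1 > 0.57, so result = 0.57
  ¬x: Gödel ¬ of 0.57 = 0 (operand ≠ 0)
  ¬¬x: Gödel ¬ of 0 = 1 (operand is 0)
  ¬y: Gödel ¬ of 0.88 = 0 (operand ≠ 0)
  (¬¬x → ¬y): 1 > 0, so result = 0
  ((¬¬y → x) ∨ (¬¬x → ¬y)) = max(0.57, 0) = 0.57
  Gödel value = 0.57
Łukasiewicz evaluation:
  ¬y: Łukasiewicz ¬ gives 1 − 0.88 = 0.12
  ¬¬y: Łukasiewicz ¬ gives 1 − 0.12 = 0.88
  (¬¬y → x): min(1, 1 − 0.88 + 0.57) = 0.69
  ¬x: Łukasiewicz ¬ gives 1 − 0.57 = 0.43
  ¬¬x: Łukasiewicz ¬ gives 1 − 0.43 = 0.57
  ¬y: Łukasiewicz ¬ gives 1 − 0.88 = 0.12
  (¬¬x → ¬y): min(1, 1 − 0.57 + 0.12) = 0.55
  ((¬¬y → x) ∨ (¬¬x → ¬y)) = max(0.69, 0.55) = 0.69
  Łukasiewicz value = 0.69
Difference: 0.57 − 0.69 = -0.12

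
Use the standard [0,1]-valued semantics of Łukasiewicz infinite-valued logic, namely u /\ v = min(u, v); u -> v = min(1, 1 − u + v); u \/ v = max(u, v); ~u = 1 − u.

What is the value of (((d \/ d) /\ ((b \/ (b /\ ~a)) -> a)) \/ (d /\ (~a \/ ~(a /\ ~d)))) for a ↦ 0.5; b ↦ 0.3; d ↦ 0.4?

(d \/ d) = max(0.4, 0.4) = 0.4
~a: Łukasiewicz ¬ gives 1 − 0.5 = 0.5
(b /\ ~a) = min(0.3, 0.5) = 0.3
(b \/ (b /\ ~a)) = max(0.3, 0.3) = 0.3
((b \/ (b /\ ~a)) -> a): min(1, 1 − 0.3 + 0.5) = 1
((d \/ d) /\ ((b \/ (b /\ ~a)) -> a)) = min(0.4, 1) = 0.4
~a: Łukasiewicz ¬ gives 1 − 0.5 = 0.5
~d: Łukasiewicz ¬ gives 1 − 0.4 = 0.6
(a /\ ~d) = min(0.5, 0.6) = 0.5
~(a /\ ~d): Łukasiewicz ¬ gives 1 − 0.5 = 0.5
(~a \/ ~(a /\ ~d)) = max(0.5, 0.5) = 0.5
(d /\ (~a \/ ~(a /\ ~d))) = min(0.4, 0.5) = 0.4
(((d \/ d) /\ ((b \/ (b /\ ~a)) -> a)) \/ (d /\ (~a \/ ~(a /\ ~d)))) = max(0.4, 0.4) = 0.4

0.40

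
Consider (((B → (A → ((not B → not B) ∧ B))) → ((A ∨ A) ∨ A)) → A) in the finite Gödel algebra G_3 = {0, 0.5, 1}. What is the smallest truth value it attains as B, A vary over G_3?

1.00

Every assignment gives 1. For instance at B = 0, A = 0:
  not B: Gödel ¬ of 0 = 1 (operand is 0)
  not B: Gödel ¬ of 0 = 1 (operand is 0)
  (not B → not B): 1 ≤ 1, so result = 1
  ((not B → not B) ∧ B) = min(1, 0) = 0
  (A → ((not B → not B) ∧ B)): 0 ≤ 0, so result = 1
  (B → (A → ((not B → not B) ∧ B))): 0 ≤ 1, so result = 1
  (A ∨ A) = max(0, 0) = 0
  ((A ∨ A) ∨ A) = max(0, 0) = 0
  ((B → (A → ((not B → not B) ∧ B))) → ((A ∨ A) ∨ A)): 1 > 0, so result = 0
  (((B → (A → ((not B → not B) ∧ B))) → ((A ∨ A) ∨ A)) → A): 0 ≤ 0, so result = 1
All 9 assignments give value 1 — the formula is a G_3-tautology.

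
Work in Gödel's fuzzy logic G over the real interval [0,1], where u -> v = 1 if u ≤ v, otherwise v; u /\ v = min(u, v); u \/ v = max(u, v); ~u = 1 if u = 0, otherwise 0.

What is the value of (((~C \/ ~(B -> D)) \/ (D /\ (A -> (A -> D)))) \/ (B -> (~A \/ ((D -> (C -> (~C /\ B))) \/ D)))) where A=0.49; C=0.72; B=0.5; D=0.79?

1.00

~C: Gödel ¬ of 0.72 = 0 (operand ≠ 0)
(B -> D): 0.5 ≤ 0.79, so result = 1
~(B -> D): Gödel ¬ of 1 = 0 (operand ≠ 0)
(~C \/ ~(B -> D)) = max(0, 0) = 0
(A -> D): 0.49 ≤ 0.79, so result = 1
(A -> (A -> D)): 0.49 ≤ 1, so result = 1
(D /\ (A -> (A -> D))) = min(0.79, 1) = 0.79
((~C \/ ~(B -> D)) \/ (D /\ (A -> (A -> D)))) = max(0, 0.79) = 0.79
~A: Gödel ¬ of 0.49 = 0 (operand ≠ 0)
~C: Gödel ¬ of 0.72 = 0 (operand ≠ 0)
(~C /\ B) = min(0, 0.5) = 0
(C -> (~C /\ B)): 0.72 > 0, so result = 0
(D -> (C -> (~C /\ B))): 0.79 > 0, so result = 0
((D -> (C -> (~C /\ B))) \/ D) = max(0, 0.79) = 0.79
(~A \/ ((D -> (C -> (~C /\ B))) \/ D)) = max(0, 0.79) = 0.79
(B -> (~A \/ ((D -> (C -> (~C /\ B))) \/ D))): 0.5 ≤ 0.79, so result = 1
(((~C \/ ~(B -> D)) \/ (D /\ (A -> (A -> D)))) \/ (B -> (~A \/ ((D -> (C -> (~C /\ B))) \/ D)))) = max(0.79, 1) = 1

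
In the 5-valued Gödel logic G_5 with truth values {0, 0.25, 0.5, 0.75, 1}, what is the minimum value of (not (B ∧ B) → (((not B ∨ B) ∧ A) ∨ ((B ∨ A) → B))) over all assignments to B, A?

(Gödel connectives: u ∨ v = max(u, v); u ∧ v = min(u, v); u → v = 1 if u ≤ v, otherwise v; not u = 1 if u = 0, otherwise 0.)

The minimum is attained at B = 0, A = 0.25:
  (B ∧ B) = min(0, 0) = 0
  not (B ∧ B): Gödel ¬ of 0 = 1 (operand is 0)
  not B: Gödel ¬ of 0 = 1 (operand is 0)
  (not B ∨ B) = max(1, 0) = 1
  ((not B ∨ B) ∧ A) = min(1, 0.25) = 0.25
  (B ∨ A) = max(0, 0.25) = 0.25
  ((B ∨ A) → B): 0.25 > 0, so result = 0
  (((not B ∨ B) ∧ A) ∨ ((B ∨ A) → B)) = max(0.25, 0) = 0.25
  (not (B ∧ B) → (((not B ∨ B) ∧ A) ∨ ((B ∨ A) → B))): 1 > 0.25, so result = 0.25
Checking all 25 assignments confirms none give a value below 0.25.

0.25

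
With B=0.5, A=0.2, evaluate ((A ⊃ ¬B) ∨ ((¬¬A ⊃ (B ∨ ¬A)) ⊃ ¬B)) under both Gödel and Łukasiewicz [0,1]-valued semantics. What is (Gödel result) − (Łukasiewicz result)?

Gödel evaluation:
  ¬B: Gödel ¬ of 0.5 = 0 (operand ≠ 0)
  (A ⊃ ¬B): 0.2 > 0, so result = 0
  ¬A: Gödel ¬ of 0.2 = 0 (operand ≠ 0)
  ¬¬A: Gödel ¬ of 0 = 1 (operand is 0)
  ¬A: Gödel ¬ of 0.2 = 0 (operand ≠ 0)
  (B ∨ ¬A) = max(0.5, 0) = 0.5
  (¬¬A ⊃ (B ∨ ¬A)): 1 > 0.5, so result = 0.5
  ¬B: Gödel ¬ of 0.5 = 0 (operand ≠ 0)
  ((¬¬A ⊃ (B ∨ ¬A)) ⊃ ¬B): 0.5 > 0, so result = 0
  ((A ⊃ ¬B) ∨ ((¬¬A ⊃ (B ∨ ¬A)) ⊃ ¬B)) = max(0, 0) = 0
  Gödel value = 0
Łukasiewicz evaluation:
  ¬B: Łukasiewicz ¬ gives 1 − 0.5 = 0.5
  (A ⊃ ¬B): min(1, 1 − 0.2 + 0.5) = 1
  ¬A: Łukasiewicz ¬ gives 1 − 0.2 = 0.8
  ¬¬A: Łukasiewicz ¬ gives 1 − 0.8 = 0.2
  ¬A: Łukasiewicz ¬ gives 1 − 0.2 = 0.8
  (B ∨ ¬A) = max(0.5, 0.8) = 0.8
  (¬¬A ⊃ (B ∨ ¬A)): min(1, 1 − 0.2 + 0.8) = 1
  ¬B: Łukasiewicz ¬ gives 1 − 0.5 = 0.5
  ((¬¬A ⊃ (B ∨ ¬A)) ⊃ ¬B): min(1, 1 − 1 + 0.5) = 0.5
  ((A ⊃ ¬B) ∨ ((¬¬A ⊃ (B ∨ ¬A)) ⊃ ¬B)) = max(1, 0.5) = 1
  Łukasiewicz value = 1
Difference: 0 − 1 = -1.00

-1.00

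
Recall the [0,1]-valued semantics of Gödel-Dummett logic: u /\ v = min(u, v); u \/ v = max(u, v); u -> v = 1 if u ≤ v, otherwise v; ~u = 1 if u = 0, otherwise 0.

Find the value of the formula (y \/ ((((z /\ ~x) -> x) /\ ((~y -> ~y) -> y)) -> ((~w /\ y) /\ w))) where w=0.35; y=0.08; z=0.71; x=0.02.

~x: Gödel ¬ of 0.02 = 0 (operand ≠ 0)
(z /\ ~x) = min(0.71, 0) = 0
((z /\ ~x) -> x): 0 ≤ 0.02, so result = 1
~y: Gödel ¬ of 0.08 = 0 (operand ≠ 0)
~y: Gödel ¬ of 0.08 = 0 (operand ≠ 0)
(~y -> ~y): 0 ≤ 0, so result = 1
((~y -> ~y) -> y): 1 > 0.08, so result = 0.08
(((z /\ ~x) -> x) /\ ((~y -> ~y) -> y)) = min(1, 0.08) = 0.08
~w: Gödel ¬ of 0.35 = 0 (operand ≠ 0)
(~w /\ y) = min(0, 0.08) = 0
((~w /\ y) /\ w) = min(0, 0.35) = 0
((((z /\ ~x) -> x) /\ ((~y -> ~y) -> y)) -> ((~w /\ y) /\ w)): 0.08 > 0, so result = 0
(y \/ ((((z /\ ~x) -> x) /\ ((~y -> ~y) -> y)) -> ((~w /\ y) /\ w))) = max(0.08, 0) = 0.08

0.08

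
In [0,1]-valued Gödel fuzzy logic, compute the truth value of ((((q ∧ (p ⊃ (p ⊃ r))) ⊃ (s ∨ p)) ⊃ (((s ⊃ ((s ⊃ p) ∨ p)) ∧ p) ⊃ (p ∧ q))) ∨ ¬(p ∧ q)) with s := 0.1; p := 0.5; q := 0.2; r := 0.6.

(p ⊃ r): 0.5 ≤ 0.6, so result = 1
(p ⊃ (p ⊃ r)): 0.5 ≤ 1, so result = 1
(q ∧ (p ⊃ (p ⊃ r))) = min(0.2, 1) = 0.2
(s ∨ p) = max(0.1, 0.5) = 0.5
((q ∧ (p ⊃ (p ⊃ r))) ⊃ (s ∨ p)): 0.2 ≤ 0.5, so result = 1
(s ⊃ p): 0.1 ≤ 0.5, so result = 1
((s ⊃ p) ∨ p) = max(1, 0.5) = 1
(s ⊃ ((s ⊃ p) ∨ p)): 0.1 ≤ 1, so result = 1
((s ⊃ ((s ⊃ p) ∨ p)) ∧ p) = min(1, 0.5) = 0.5
(p ∧ q) = min(0.5, 0.2) = 0.2
(((s ⊃ ((s ⊃ p) ∨ p)) ∧ p) ⊃ (p ∧ q)): 0.5 > 0.2, so result = 0.2
(((q ∧ (p ⊃ (p ⊃ r))) ⊃ (s ∨ p)) ⊃ (((s ⊃ ((s ⊃ p) ∨ p)) ∧ p) ⊃ (p ∧ q))): 1 > 0.2, so result = 0.2
(p ∧ q) = min(0.5, 0.2) = 0.2
¬(p ∧ q): Gödel ¬ of 0.2 = 0 (operand ≠ 0)
((((q ∧ (p ⊃ (p ⊃ r))) ⊃ (s ∨ p)) ⊃ (((s ⊃ ((s ⊃ p) ∨ p)) ∧ p) ⊃ (p ∧ q))) ∨ ¬(p ∧ q)) = max(0.2, 0) = 0.2

0.20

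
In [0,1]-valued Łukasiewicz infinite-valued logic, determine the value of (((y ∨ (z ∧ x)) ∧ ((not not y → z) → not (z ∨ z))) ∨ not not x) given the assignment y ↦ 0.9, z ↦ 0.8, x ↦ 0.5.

0.50

(z ∧ x) = min(0.8, 0.5) = 0.5
(y ∨ (z ∧ x)) = max(0.9, 0.5) = 0.9
not y: Łukasiewicz ¬ gives 1 − 0.9 = 0.1
not not y: Łukasiewicz ¬ gives 1 − 0.1 = 0.9
(not not y → z): min(1, 1 − 0.9 + 0.8) = 0.9
(z ∨ z) = max(0.8, 0.8) = 0.8
not (z ∨ z): Łukasiewicz ¬ gives 1 − 0.8 = 0.2
((not not y → z) → not (z ∨ z)): min(1, 1 − 0.9 + 0.2) = 0.3
((y ∨ (z ∧ x)) ∧ ((not not y → z) → not (z ∨ z))) = min(0.9, 0.3) = 0.3
not x: Łukasiewicz ¬ gives 1 − 0.5 = 0.5
not not x: Łukasiewicz ¬ gives 1 − 0.5 = 0.5
(((y ∨ (z ∧ x)) ∧ ((not not y → z) → not (z ∨ z))) ∨ not not x) = max(0.3, 0.5) = 0.5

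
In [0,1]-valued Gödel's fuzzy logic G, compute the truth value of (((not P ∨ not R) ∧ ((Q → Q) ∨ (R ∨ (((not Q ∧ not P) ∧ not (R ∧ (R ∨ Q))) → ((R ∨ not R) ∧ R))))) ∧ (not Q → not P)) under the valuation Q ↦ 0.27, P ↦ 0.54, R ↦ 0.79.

0.00

not P: Gödel ¬ of 0.54 = 0 (operand ≠ 0)
not R: Gödel ¬ of 0.79 = 0 (operand ≠ 0)
(not P ∨ not R) = max(0, 0) = 0
(Q → Q): 0.27 ≤ 0.27, so result = 1
not Q: Gödel ¬ of 0.27 = 0 (operand ≠ 0)
not P: Gödel ¬ of 0.54 = 0 (operand ≠ 0)
(not Q ∧ not P) = min(0, 0) = 0
(R ∨ Q) = max(0.79, 0.27) = 0.79
(R ∧ (R ∨ Q)) = min(0.79, 0.79) = 0.79
not (R ∧ (R ∨ Q)): Gödel ¬ of 0.79 = 0 (operand ≠ 0)
((not Q ∧ not P) ∧ not (R ∧ (R ∨ Q))) = min(0, 0) = 0
not R: Gödel ¬ of 0.79 = 0 (operand ≠ 0)
(R ∨ not R) = max(0.79, 0) = 0.79
((R ∨ not R) ∧ R) = min(0.79, 0.79) = 0.79
(((not Q ∧ not P) ∧ not (R ∧ (R ∨ Q))) → ((R ∨ not R) ∧ R)): 0 ≤ 0.79, so result = 1
(R ∨ (((not Q ∧ not P) ∧ not (R ∧ (R ∨ Q))) → ((R ∨ not R) ∧ R))) = max(0.79, 1) = 1
((Q → Q) ∨ (R ∨ (((not Q ∧ not P) ∧ not (R ∧ (R ∨ Q))) → ((R ∨ not R) ∧ R)))) = max(1, 1) = 1
((not P ∨ not R) ∧ ((Q → Q) ∨ (R ∨ (((not Q ∧ not P) ∧ not (R ∧ (R ∨ Q))) → ((R ∨ not R) ∧ R))))) = min(0, 1) = 0
not Q: Gödel ¬ of 0.27 = 0 (operand ≠ 0)
not P: Gödel ¬ of 0.54 = 0 (operand ≠ 0)
(not Q → not P): 0 ≤ 0, so result = 1
(((not P ∨ not R) ∧ ((Q → Q) ∨ (R ∨ (((not Q ∧ not P) ∧ not (R ∧ (R ∨ Q))) → ((R ∨ not R) ∧ R))))) ∧ (not Q → not P)) = min(0, 1) = 0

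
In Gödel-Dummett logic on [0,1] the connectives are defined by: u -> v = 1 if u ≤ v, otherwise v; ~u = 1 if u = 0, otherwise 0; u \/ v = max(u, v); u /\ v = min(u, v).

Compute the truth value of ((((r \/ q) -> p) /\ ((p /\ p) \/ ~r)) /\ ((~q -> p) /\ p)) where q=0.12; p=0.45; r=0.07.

0.45

(r \/ q) = max(0.07, 0.12) = 0.12
((r \/ q) -> p): 0.12 ≤ 0.45, so result = 1
(p /\ p) = min(0.45, 0.45) = 0.45
~r: Gödel ¬ of 0.07 = 0 (operand ≠ 0)
((p /\ p) \/ ~r) = max(0.45, 0) = 0.45
(((r \/ q) -> p) /\ ((p /\ p) \/ ~r)) = min(1, 0.45) = 0.45
~q: Gödel ¬ of 0.12 = 0 (operand ≠ 0)
(~q -> p): 0 ≤ 0.45, so result = 1
((~q -> p) /\ p) = min(1, 0.45) = 0.45
((((r \/ q) -> p) /\ ((p /\ p) \/ ~r)) /\ ((~q -> p) /\ p)) = min(0.45, 0.45) = 0.45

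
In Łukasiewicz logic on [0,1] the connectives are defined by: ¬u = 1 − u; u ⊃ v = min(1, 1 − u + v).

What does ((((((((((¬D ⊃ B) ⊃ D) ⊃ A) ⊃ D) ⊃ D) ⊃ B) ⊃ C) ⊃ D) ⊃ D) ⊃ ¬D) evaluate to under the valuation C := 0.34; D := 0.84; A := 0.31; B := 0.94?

¬D: Łukasiewicz ¬ gives 1 − 0.84 = 0.16
(¬D ⊃ B): min(1, 1 − 0.16 + 0.94) = 1
((¬D ⊃ B) ⊃ D): min(1, 1 − 1 + 0.84) = 0.84
(((¬D ⊃ B) ⊃ D) ⊃ A): min(1, 1 − 0.84 + 0.31) = 0.47
((((¬D ⊃ B) ⊃ D) ⊃ A) ⊃ D): min(1, 1 − 0.47 + 0.84) = 1
(((((¬D ⊃ B) ⊃ D) ⊃ A) ⊃ D) ⊃ D): min(1, 1 − 1 + 0.84) = 0.84
((((((¬D ⊃ B) ⊃ D) ⊃ A) ⊃ D) ⊃ D) ⊃ B): min(1, 1 − 0.84 + 0.94) = 1
(((((((¬D ⊃ B) ⊃ D) ⊃ A) ⊃ D) ⊃ D) ⊃ B) ⊃ C): min(1, 1 − 1 + 0.34) = 0.34
((((((((¬D ⊃ B) ⊃ D) ⊃ A) ⊃ D) ⊃ D) ⊃ B) ⊃ C) ⊃ D): min(1, 1 − 0.34 + 0.84) = 1
(((((((((¬D ⊃ B) ⊃ D) ⊃ A) ⊃ D) ⊃ D) ⊃ B) ⊃ C) ⊃ D) ⊃ D): min(1, 1 − 1 + 0.84) = 0.84
¬D: Łukasiewicz ¬ gives 1 − 0.84 = 0.16
((((((((((¬D ⊃ B) ⊃ D) ⊃ A) ⊃ D) ⊃ D) ⊃ B) ⊃ C) ⊃ D) ⊃ D) ⊃ ¬D): min(1, 1 − 0.84 + 0.16) = 0.32

0.32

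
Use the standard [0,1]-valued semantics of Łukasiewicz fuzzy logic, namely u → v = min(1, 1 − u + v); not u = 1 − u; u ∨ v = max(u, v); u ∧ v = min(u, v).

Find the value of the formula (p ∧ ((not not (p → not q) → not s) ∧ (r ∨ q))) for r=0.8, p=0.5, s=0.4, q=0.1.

not q: Łukasiewicz ¬ gives 1 − 0.1 = 0.9
(p → not q): min(1, 1 − 0.5 + 0.9) = 1
not (p → not q): Łukasiewicz ¬ gives 1 − 1 = 0
not not (p → not q): Łukasiewicz ¬ gives 1 − 0 = 1
not s: Łukasiewicz ¬ gives 1 − 0.4 = 0.6
(not not (p → not q) → not s): min(1, 1 − 1 + 0.6) = 0.6
(r ∨ q) = max(0.8, 0.1) = 0.8
((not not (p → not q) → not s) ∧ (r ∨ q)) = min(0.6, 0.8) = 0.6
(p ∧ ((not not (p → not q) → not s) ∧ (r ∨ q))) = min(0.5, 0.6) = 0.5

0.50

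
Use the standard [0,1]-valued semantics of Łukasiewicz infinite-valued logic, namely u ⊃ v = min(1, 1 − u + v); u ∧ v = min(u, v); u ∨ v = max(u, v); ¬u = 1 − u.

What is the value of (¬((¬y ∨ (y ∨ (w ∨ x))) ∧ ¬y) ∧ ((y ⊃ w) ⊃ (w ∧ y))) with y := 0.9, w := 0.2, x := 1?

¬y: Łukasiewicz ¬ gives 1 − 0.9 = 0.1
(w ∨ x) = max(0.2, 1) = 1
(y ∨ (w ∨ x)) = max(0.9, 1) = 1
(¬y ∨ (y ∨ (w ∨ x))) = max(0.1, 1) = 1
¬y: Łukasiewicz ¬ gives 1 − 0.9 = 0.1
((¬y ∨ (y ∨ (w ∨ x))) ∧ ¬y) = min(1, 0.1) = 0.1
¬((¬y ∨ (y ∨ (w ∨ x))) ∧ ¬y): Łukasiewicz ¬ gives 1 − 0.1 = 0.9
(y ⊃ w): min(1, 1 − 0.9 + 0.2) = 0.3
(w ∧ y) = min(0.2, 0.9) = 0.2
((y ⊃ w) ⊃ (w ∧ y)): min(1, 1 − 0.3 + 0.2) = 0.9
(¬((¬y ∨ (y ∨ (w ∨ x))) ∧ ¬y) ∧ ((y ⊃ w) ⊃ (w ∧ y))) = min(0.9, 0.9) = 0.9

0.90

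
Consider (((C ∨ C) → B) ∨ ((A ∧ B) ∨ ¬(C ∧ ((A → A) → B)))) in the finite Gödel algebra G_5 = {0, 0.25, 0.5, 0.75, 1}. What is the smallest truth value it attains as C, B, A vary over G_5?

The minimum is attained at C = 0.5, B = 0.25, A = 0:
  (C ∨ C) = max(0.5, 0.5) = 0.5
  ((C ∨ C) → B): 0.5 > 0.25, so result = 0.25
  (A ∧ B) = min(0, 0.25) = 0
  (A → A): 0 ≤ 0, so result = 1
  ((A → A) → B): 1 > 0.25, so result = 0.25
  (C ∧ ((A → A) → B)) = min(0.5, 0.25) = 0.25
  ¬(C ∧ ((A → A) → B)): Gödel ¬ of 0.25 = 0 (operand ≠ 0)
  ((A ∧ B) ∨ ¬(C ∧ ((A → A) → B))) = max(0, 0) = 0
  (((C ∨ C) → B) ∨ ((A ∧ B) ∨ ¬(C ∧ ((A → A) → B)))) = max(0.25, 0) = 0.25
Checking all 125 assignments confirms none give a value below 0.25.

0.25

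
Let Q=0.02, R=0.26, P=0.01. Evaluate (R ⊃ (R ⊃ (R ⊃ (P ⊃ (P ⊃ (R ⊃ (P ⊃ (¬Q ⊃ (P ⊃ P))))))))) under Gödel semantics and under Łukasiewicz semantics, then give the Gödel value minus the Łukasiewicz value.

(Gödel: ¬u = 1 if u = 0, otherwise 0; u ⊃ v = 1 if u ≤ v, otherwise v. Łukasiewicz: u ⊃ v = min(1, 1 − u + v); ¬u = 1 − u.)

0.00

Gödel evaluation:
  ¬Q: Gödel ¬ of 0.02 = 0 (operand ≠ 0)
  (P ⊃ P): 0.01 ≤ 0.01, so result = 1
  (¬Q ⊃ (P ⊃ P)): 0 ≤ 1, so result = 1
  (P ⊃ (¬Q ⊃ (P ⊃ P))): 0.01 ≤ 1, so result = 1
  (R ⊃ (P ⊃ (¬Q ⊃ (P ⊃ P)))): 0.26 ≤ 1, so result = 1
  (P ⊃ (R ⊃ (P ⊃ (¬Q ⊃ (P ⊃ P))))): 0.01 ≤ 1, so result = 1
  (P ⊃ (P ⊃ (R ⊃ (P ⊃ (¬Q ⊃ (P ⊃ P)))))): 0.01 ≤ 1, so result = 1
  (R ⊃ (P ⊃ (P ⊃ (R ⊃ (P ⊃ (¬Q ⊃ (P ⊃ P))))))): 0.26 ≤ 1, so result = 1
  (R ⊃ (R ⊃ (P ⊃ (P ⊃ (R ⊃ (P ⊃ (¬Q ⊃ (P ⊃ P)))))))): 0.26 ≤ 1, so result = 1
  (R ⊃ (R ⊃ (R ⊃ (P ⊃ (P ⊃ (R ⊃ (P ⊃ (¬Q ⊃ (P ⊃ P))))))))): 0.26 ≤ 1, so result = 1
  Gödel value = 1
Łukasiewicz evaluation:
  ¬Q: Łukasiewicz ¬ gives 1 − 0.02 = 0.98
  (P ⊃ P): min(1, 1 − 0.01 + 0.01) = 1
  (¬Q ⊃ (P ⊃ P)): min(1, 1 − 0.98 + 1) = 1
  (P ⊃ (¬Q ⊃ (P ⊃ P))): min(1, 1 − 0.01 + 1) = 1
  (R ⊃ (P ⊃ (¬Q ⊃ (P ⊃ P)))): min(1, 1 − 0.26 + 1) = 1
  (P ⊃ (R ⊃ (P ⊃ (¬Q ⊃ (P ⊃ P))))): min(1, 1 − 0.01 + 1) = 1
  (P ⊃ (P ⊃ (R ⊃ (P ⊃ (¬Q ⊃ (P ⊃ P)))))): min(1, 1 − 0.01 + 1) = 1
  (R ⊃ (P ⊃ (P ⊃ (R ⊃ (P ⊃ (¬Q ⊃ (P ⊃ P))))))): min(1, 1 − 0.26 + 1) = 1
  (R ⊃ (R ⊃ (P ⊃ (P ⊃ (R ⊃ (P ⊃ (¬Q ⊃ (P ⊃ P)))))))): min(1, 1 − 0.26 + 1) = 1
  (R ⊃ (R ⊃ (R ⊃ (P ⊃ (P ⊃ (R ⊃ (P ⊃ (¬Q ⊃ (P ⊃ P))))))))): min(1, 1 − 0.26 + 1) = 1
  Łukasiewicz value = 1
Difference: 1 − 1 = 0.00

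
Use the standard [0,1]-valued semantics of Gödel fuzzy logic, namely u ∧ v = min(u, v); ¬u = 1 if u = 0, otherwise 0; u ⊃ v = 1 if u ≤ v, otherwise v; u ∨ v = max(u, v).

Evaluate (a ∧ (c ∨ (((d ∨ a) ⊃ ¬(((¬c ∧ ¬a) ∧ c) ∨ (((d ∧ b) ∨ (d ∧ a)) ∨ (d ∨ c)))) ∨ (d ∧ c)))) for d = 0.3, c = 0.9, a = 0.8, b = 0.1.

(d ∨ a) = max(0.3, 0.8) = 0.8
¬c: Gödel ¬ of 0.9 = 0 (operand ≠ 0)
¬a: Gödel ¬ of 0.8 = 0 (operand ≠ 0)
(¬c ∧ ¬a) = min(0, 0) = 0
((¬c ∧ ¬a) ∧ c) = min(0, 0.9) = 0
(d ∧ b) = min(0.3, 0.1) = 0.1
(d ∧ a) = min(0.3, 0.8) = 0.3
((d ∧ b) ∨ (d ∧ a)) = max(0.1, 0.3) = 0.3
(d ∨ c) = max(0.3, 0.9) = 0.9
(((d ∧ b) ∨ (d ∧ a)) ∨ (d ∨ c)) = max(0.3, 0.9) = 0.9
(((¬c ∧ ¬a) ∧ c) ∨ (((d ∧ b) ∨ (d ∧ a)) ∨ (d ∨ c))) = max(0, 0.9) = 0.9
¬(((¬c ∧ ¬a) ∧ c) ∨ (((d ∧ b) ∨ (d ∧ a)) ∨ (d ∨ c))): Gödel ¬ of 0.9 = 0 (operand ≠ 0)
((d ∨ a) ⊃ ¬(((¬c ∧ ¬a) ∧ c) ∨ (((d ∧ b) ∨ (d ∧ a)) ∨ (d ∨ c)))): 0.8 > 0, so result = 0
(d ∧ c) = min(0.3, 0.9) = 0.3
(((d ∨ a) ⊃ ¬(((¬c ∧ ¬a) ∧ c) ∨ (((d ∧ b) ∨ (d ∧ a)) ∨ (d ∨ c)))) ∨ (d ∧ c)) = max(0, 0.3) = 0.3
(c ∨ (((d ∨ a) ⊃ ¬(((¬c ∧ ¬a) ∧ c) ∨ (((d ∧ b) ∨ (d ∧ a)) ∨ (d ∨ c)))) ∨ (d ∧ c))) = max(0.9, 0.3) = 0.9
(a ∧ (c ∨ (((d ∨ a) ⊃ ¬(((¬c ∧ ¬a) ∧ c) ∨ (((d ∧ b) ∨ (d ∧ a)) ∨ (d ∨ c)))) ∨ (d ∧ c)))) = min(0.8, 0.9) = 0.8

0.80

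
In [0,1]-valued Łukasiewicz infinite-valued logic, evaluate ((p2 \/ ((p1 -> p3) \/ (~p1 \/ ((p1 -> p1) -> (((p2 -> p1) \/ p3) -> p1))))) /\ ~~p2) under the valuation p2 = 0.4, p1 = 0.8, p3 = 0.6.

0.40

(p1 -> p3): min(1, 1 − 0.8 + 0.6) = 0.8
~p1: Łukasiewicz ¬ gives 1 − 0.8 = 0.2
(p1 -> p1): min(1, 1 − 0.8 + 0.8) = 1
(p2 -> p1): min(1, 1 − 0.4 + 0.8) = 1
((p2 -> p1) \/ p3) = max(1, 0.6) = 1
(((p2 -> p1) \/ p3) -> p1): min(1, 1 − 1 + 0.8) = 0.8
((p1 -> p1) -> (((p2 -> p1) \/ p3) -> p1)): min(1, 1 − 1 + 0.8) = 0.8
(~p1 \/ ((p1 -> p1) -> (((p2 -> p1) \/ p3) -> p1))) = max(0.2, 0.8) = 0.8
((p1 -> p3) \/ (~p1 \/ ((p1 -> p1) -> (((p2 -> p1) \/ p3) -> p1)))) = max(0.8, 0.8) = 0.8
(p2 \/ ((p1 -> p3) \/ (~p1 \/ ((p1 -> p1) -> (((p2 -> p1) \/ p3) -> p1))))) = max(0.4, 0.8) = 0.8
~p2: Łukasiewicz ¬ gives 1 − 0.4 = 0.6
~~p2: Łukasiewicz ¬ gives 1 − 0.6 = 0.4
((p2 \/ ((p1 -> p3) \/ (~p1 \/ ((p1 -> p1) -> (((p2 -> p1) \/ p3) -> p1))))) /\ ~~p2) = min(0.8, 0.4) = 0.4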